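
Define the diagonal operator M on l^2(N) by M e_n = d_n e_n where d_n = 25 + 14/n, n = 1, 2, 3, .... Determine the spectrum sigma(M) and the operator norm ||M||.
sigma(M) = {25 + 14/n : n ≥ 1} ∪ {25}; ||M|| = 39

A bounded diagonal operator on l^2 with diagonal entries d_n has spectrum equal to the closure of {d_n : n ≥ 1}: every d_n is an eigenvalue (with eigenvector e_n), so {d_n} ⊂ sigma(M); the spectrum is closed, so its closure is too; and for lambda not in the closure, (M - lambda I) has bounded inverse (the diagonal entries 1/(d_n - lambda) are bounded). For our sequence d_n = 25 + 14/n, n = 1, 2, 3, ...:
  - {d_n} = {25 + 14/n : n ≥ 1}; the only limit point is 25
  - closure = {25 + 14/n : n ≥ 1} ∪ {25}
For the norm: a diagonal operator has ||M|| = sup_n |d_n|. Here d_n = 25 + 14/n is positive and decreasing, so sup_n |d_n| = d_1 = 25 + 14 = 39. So ||M|| = 39.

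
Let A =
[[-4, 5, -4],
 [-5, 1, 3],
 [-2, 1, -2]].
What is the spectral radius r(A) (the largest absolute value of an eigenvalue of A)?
r(A) = 4

The eigenvalues of A are the roots of its characteristic polynomial. With M = A (coefficients from the trace, the sum of principal 2x2 minors, and det A):
  p(λ) = det(λ I - M) = λ^3 + 5λ^2 + 16λ + 48.
By the rational root theorem any rational root is an integer divisor of 48. Testing λ = -4: p(-4) = -64 + 80 - 64 + 48 = 0, so λ = -4 is a root. Dividing out (λ + 4) leaves p(λ) = (λ + 4)(λ^2 + λ + 12). For λ^2 + λ + 12 the discriminant is -47. It is negative, so the roots are the complex-conjugate pair λ = -1/2 ± (sqrt(47)/2) i ≈ -0.5 ± 3.4278i. For a conjugate pair the product of the roots equals the constant term, so |λ|^2 = 12 and |λ| = sqrt(12) ≈ 3.4641.
Thus the eigenvalues (to 4 decimals) are -0.5 ± 3.4278i (modulus 3.4641); -4 (modulus 4). The spectral radius is the largest modulus: r(A) = 4. (Cross-check: r(A) ≤ ||A||_2 ≈ 8.3889; equality holds whenever A is normal, though it can also hold for some non-normal A.)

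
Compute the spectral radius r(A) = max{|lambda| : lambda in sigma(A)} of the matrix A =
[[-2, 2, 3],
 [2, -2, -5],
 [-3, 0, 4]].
r(A) ≈ 3.267

The eigenvalues of A are the roots of its characteristic polynomial. With M = A (coefficients from the trace, the sum of principal 2x2 minors, and det A):
  p(λ) = det(λ I - M) = λ^3 - 7λ - 12.
No integer candidate from the rational root theorem (±divisors of 12) is a root, so the roots are irrational. The cubic discriminant is Δ = -2516 < 0, so there is one real root and a complex-conjugate pair. p(3) = -6 and p(4) = 24 have opposite signs, so a root lies in (3, 4); Newton's method refines it to λ ≈ 3.267. Dividing out (λ - (3.267)) leaves approximately λ^2 + 3.267λ + 3.6731. For λ^2 + 3.267λ + 3.6731 the discriminant is -4.0194. It is negative, so the remaining roots are the complex-conjugate pair λ ≈ -1.6335 ± 1.0024i. Their product equals the constant term, so |λ|^2 ≈ 3.6731 and |λ| ≈ 1.9165.
Thus the eigenvalues (to 4 decimals) are 3.267 (modulus 3.267); -1.6335 ± 1.0024i (modulus 1.9165). The spectral radius is the largest modulus: r(A) ≈ 3.267. (Cross-check: r(A) ≤ ||A||_2 ≈ 8.4297; equality holds whenever A is normal, though it can also hold for some non-normal A.)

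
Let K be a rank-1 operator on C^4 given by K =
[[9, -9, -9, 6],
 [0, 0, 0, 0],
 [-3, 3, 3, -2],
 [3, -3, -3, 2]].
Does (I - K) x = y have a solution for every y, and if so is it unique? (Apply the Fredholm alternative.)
(I - K) is invertible (det(I - K) = -13 ≠ 0), so for every y in C^4 the equation (I - K) x = y has a unique solution.

K has rank 1, so it is an outer product K = u v^T: every row of K is a multiple of one row vector. Reading off the entries, u = (3, 0, -1, 1) and v = (3, -3, -3, 2) (row i of K equals u_i·v^T). A rank-one matrix u v^T satisfies K u = u (v·u) and kills the (3)-dimensional subspace v^⊥, so its characteristic polynomial is lambda^3 (lambda - v·u) with v·u = tr K = 14. Hence the eigenvalues of I - K are 1 (multiplicity 3) and 1 - (14) = -13, so det(I - K) = -13. (Direct check: I - K =
[[-8, 9, 9, -6],
 [0, 1, 0, 0],
 [3, -3, -2, 2],
 [-3, 3, 3, -1]]
has determinant -13.) The finite-dimensional Fredholm alternative says: either (I - K) is invertible, or ker(I - K) ≠ {0} and then range(I - K) = ker((I - K)^*)^⊥, with dim ker(I - K) = dim ker((I - K)^*). Since det(I - K) ≠ 0, 1 is not an eigenvalue of K and ker(I - K) = {0}, so we are in the first case: for every y there is a unique x = (I - K)^(-1) y. Explicitly, by the Sherman–Morrison formula, (I - u v^T)^(-1) = I + u v^T/(1 - v·u), i.e. (I - K)^(-1) = I + K/(-13).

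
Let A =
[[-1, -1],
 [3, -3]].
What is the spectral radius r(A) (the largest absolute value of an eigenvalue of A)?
r(A) = sqrt(6) ≈ 2.4495

The eigenvalues of A are the roots of its characteristic polynomial. With M = A (coefficients from the trace and determinant):
  p(λ) = det(λ I - M) = λ^2 + 4λ + 6.
For λ^2 + 4λ + 6 the discriminant is -8. It is negative, so the roots are the complex-conjugate pair λ = -2 ± (sqrt(8)/2) i ≈ -2 ± 1.4142i. For a conjugate pair the product of the roots equals the constant term, so |λ|^2 = 6 and |λ| = sqrt(6) ≈ 2.4495.
Thus the eigenvalues (to 4 decimals) are -2 ± 1.4142i (modulus 2.4495). The spectral radius is the largest modulus: r(A) = sqrt(6) ≈ 2.4495. (Cross-check: r(A) ≤ ||A||_2 ≈ 4.2426; equality holds whenever A is normal, though it can also hold for some non-normal A.)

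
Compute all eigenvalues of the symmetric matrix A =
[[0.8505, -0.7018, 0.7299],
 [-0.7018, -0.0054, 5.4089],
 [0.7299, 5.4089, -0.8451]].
sigma(A) ≈ {-6, 1, 5}

A is real symmetric, so its spectrum consists of real eigenvalues. Expanding the characteristic polynomial of the displayed matrix gives
  det(λ I - A) = p(λ) = λ^3 + (0)λ^2 + (-31)λ + (30).
Solving p(λ) = 0 yields eigenvalues ≈ -6, 1, 5. (A is shown rounded to 4 decimals, so these recover the underlying integer eigenvalues to within that precision.)
Verification: the trace of A = 0 equals the sum of eigenvalues 0, and det(A) ≈ -30.0008 matches the eigenvalue product -30.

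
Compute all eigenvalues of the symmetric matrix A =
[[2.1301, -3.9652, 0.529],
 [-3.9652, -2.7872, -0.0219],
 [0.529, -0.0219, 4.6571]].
sigma(A) ≈ {-5, 4, 5}

A is real symmetric, so its spectrum consists of real eigenvalues. Expanding the characteristic polynomial of the displayed matrix gives
  det(λ I - A) = p(λ) = λ^3 + (-4)λ^2 + (-25)λ + (100.0011).
Solving p(λ) = 0 yields eigenvalues ≈ -5, 4, 5. (A is shown rounded to 4 decimals, so these recover the underlying integer eigenvalues to within that precision.)
Verification: the trace of A = 4 equals the sum of eigenvalues 4, and det(A) ≈ -100.0011 matches the eigenvalue product -100.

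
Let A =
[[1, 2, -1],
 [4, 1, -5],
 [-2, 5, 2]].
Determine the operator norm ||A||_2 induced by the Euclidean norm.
||A||_2 ≈ 7.2098 (= sqrt(largest eigenvalue of A^T A))

||A||_2 = sigma_max(A) = sqrt(lambda_max(A^T A)). Form the symmetric matrix M = A^T A =
[[21, -4, -25],
 [-4, 30, 3],
 [-25, 3, 30]].
Its characteristic polynomial (trace, sum of principal 2x2 minors, determinant of M give the coefficients) is
  p(λ) = det(λ I - M) = λ^3 - 81λ^2 + 1510λ - 81.
No integer candidate from the rational root theorem (±divisors of 81) is a root, so the roots are irrational. The cubic discriminant is Δ = 1193896049 > 0, so there are three distinct real roots. p(0) = -81 and p(1) = 1349 have opposite signs, so a root lies in (0, 1); Newton's method refines it to λ ≈ 0.0538. p(28) = 647 and p(29) = -23 have opposite signs, so a root lies in (28, 29); Newton's method refines it to λ ≈ 28.9654. p(51) = -1101 and p(52) = 23 have opposite signs, so a root lies in (51, 52); Newton's method refines it to λ ≈ 51.9808. Check (Vieta): the three roots sum to 81, matching tr M = 81.
So the eigenvalues of A^T A are ≈ 0.0538, 28.9654, 51.9808 (all ≥ 0, as they must be for A^T A). The largest is λ_max ≈ 51.9808, hence ||A||_2 = sqrt(λ_max) ≈ 7.2098.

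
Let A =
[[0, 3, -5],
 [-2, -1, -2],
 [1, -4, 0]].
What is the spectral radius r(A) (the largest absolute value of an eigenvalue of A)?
r(A) ≈ 3.7784

The eigenvalues of A are the roots of its characteristic polynomial. With M = A (coefficients from the trace, the sum of principal 2x2 minors, and det A):
  p(λ) = det(λ I - M) = λ^3 + λ^2 + 3λ + 51.
No integer candidate from the rational root theorem (±divisors of 51) is a root, so the roots are irrational. The cubic discriminant is Δ = -67776 < 0, so there is one real root and a complex-conjugate pair. p(-4) = -9 and p(-3) = 24 have opposite signs, so a root lies in (-4, -3); Newton's method refines it to λ ≈ -3.7784. Dividing out (λ - (-3.7784)) leaves approximately λ^2 - 2.7784λ + 13.4978. For λ^2 - 2.7784λ + 13.4978 the discriminant is -46.2719. It is negative, so the remaining roots are the complex-conjugate pair λ ≈ 1.3892 ± 3.4012i. Their product equals the constant term, so |λ|^2 ≈ 13.4978 and |λ| ≈ 3.6739.
Thus the eigenvalues (to 4 decimals) are -3.7784 (modulus 3.7784); 1.3892 ± 3.4012i (modulus 3.6739). The spectral radius is the largest modulus: r(A) ≈ 3.7784. (Cross-check: r(A) ≤ ||A||_2 ≈ 6.4112; equality holds whenever A is normal, though it can also hold for some non-normal A.)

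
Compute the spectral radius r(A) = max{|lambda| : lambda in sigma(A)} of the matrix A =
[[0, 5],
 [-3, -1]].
r(A) = sqrt(15) ≈ 3.873

The eigenvalues of A are the roots of its characteristic polynomial. With M = A (coefficients from the trace and determinant):
  p(λ) = det(λ I - M) = λ^2 + λ + 15.
For λ^2 + λ + 15 the discriminant is -59. It is negative, so the roots are the complex-conjugate pair λ = -1/2 ± (sqrt(59)/2) i ≈ -0.5 ± 3.8406i. For a conjugate pair the product of the roots equals the constant term, so |λ|^2 = 15 and |λ| = sqrt(15) ≈ 3.873.
Thus the eigenvalues (to 4 decimals) are -0.5 ± 3.8406i (modulus 3.873). The spectral radius is the largest modulus: r(A) = sqrt(15) ≈ 3.873. (Cross-check: r(A) ≤ ||A||_2 ≈ 5.1492; equality holds whenever A is normal, though it can also hold for some non-normal A.)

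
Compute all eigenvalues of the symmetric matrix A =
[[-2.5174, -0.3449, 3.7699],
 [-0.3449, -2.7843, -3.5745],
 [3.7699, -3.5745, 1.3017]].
sigma(A) ≈ {-6, -3, 5}

A is real symmetric, so its spectrum consists of real eigenvalues. Expanding the characteristic polynomial of the displayed matrix gives
  det(λ I - A) = p(λ) = λ^3 + (4)λ^2 + (-27)λ + (-90).
Solving p(λ) = 0 yields eigenvalues ≈ -6, -3, 5. (A is shown rounded to 4 decimals, so these recover the underlying integer eigenvalues to within that precision.)
Verification: the trace of A = -4 equals the sum of eigenvalues -4, and det(A) ≈ 90.0003 matches the eigenvalue product 90.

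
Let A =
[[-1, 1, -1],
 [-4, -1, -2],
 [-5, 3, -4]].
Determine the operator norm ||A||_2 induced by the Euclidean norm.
||A||_2 ≈ 8.1854 (= sqrt(largest eigenvalue of A^T A))

||A||_2 = sigma_max(A) = sqrt(lambda_max(A^T A)). Form the symmetric matrix M = A^T A =
[[42, -12, 29],
 [-12, 11, -11],
 [29, -11, 21]].
Its characteristic polynomial (trace, sum of principal 2x2 minors, determinant of M give the coefficients) is
  p(λ) = det(λ I - M) = λ^3 - 74λ^2 + 469λ - 1.
No integer candidate from the rational root theorem (±divisors of 1) is a root, so the roots are irrational. The cubic discriminant is Δ = 790863385 > 0, so there are three distinct real roots. p(0) = -1 and p(1) = 395 have opposite signs, so a root lies in (0, 1); Newton's method refines it to λ ≈ 0.0021. p(6) = 365 and p(7) = -1 have opposite signs, so a root lies in (6, 7); Newton's method refines it to λ ≈ 6.9976. p(67) = -1 and p(68) = 4147 have opposite signs, so a root lies in (67, 68); Newton's method refines it to λ ≈ 67.0002. Check (Vieta): the three roots sum to 74, matching tr M = 74.
So the eigenvalues of A^T A are ≈ 0.0021, 6.9976, 67.0002 (all ≥ 0, as they must be for A^T A). The largest is λ_max ≈ 67.0002, hence ||A||_2 = sqrt(λ_max) ≈ 8.1854.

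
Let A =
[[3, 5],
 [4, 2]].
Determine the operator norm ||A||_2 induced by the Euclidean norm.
||A||_2 = sqrt((54 + sqrt(2132))/2) ≈ 7.0772 (= sqrt(largest eigenvalue of A^T A))

||A||_2 = sigma_max(A) = sqrt(lambda_max(A^T A)). Form the symmetric matrix M = A^T A =
[[25, 23],
 [23, 29]].
Its characteristic polynomial (trace, determinant of M give the coefficients) is
  p(λ) = det(λ I - M) = λ^2 - 54λ + 196.
For λ^2 - 54λ + 196 the discriminant is 2132. It is nonnegative but not a perfect square, so the roots are real and irrational: λ = (54 ± sqrt(2132))/2 ≈ 50.0868, 3.9132.
So the eigenvalues of A^T A are ≈ 3.9132, 50.0868 (all ≥ 0, as they must be for A^T A). The largest is λ_max = (54 + sqrt(2132))/2 ≈ 50.0868, hence ||A||_2 = sqrt(λ_max) = sqrt((54 + sqrt(2132))/2) ≈ 7.0772.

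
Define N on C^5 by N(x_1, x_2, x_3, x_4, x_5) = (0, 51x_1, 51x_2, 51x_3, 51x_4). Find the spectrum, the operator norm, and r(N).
sigma(N) = {0}; ||N|| = 51; r(N) = 0. (N is nilpotent with N^5 = 0.)

On C^5, N is a strictly lower-triangular matrix with 51 on the subdiagonal and zeros elsewhere, so its characteristic polynomial is lambda^5 and every eigenvalue is 0: sigma(N) = {0}. For the operator norm, N e_i = 51e_{i+1} for i = 1, ..., 4 and N e_5 = 0, so the singular values of N are 51 (with multiplicity 4) and 0; hence ||N|| = 51. The spectral radius r(N) = max|lambda| = 0. Note ||N|| > r(N) — characteristic of non-normal nilpotent operators. Indeed N^5 = 0.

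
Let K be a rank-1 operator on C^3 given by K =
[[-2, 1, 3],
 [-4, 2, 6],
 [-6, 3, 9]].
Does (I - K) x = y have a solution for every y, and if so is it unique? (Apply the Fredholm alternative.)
(I - K) is invertible (det(I - K) = -8 ≠ 0), so for every y in C^3 the equation (I - K) x = y has a unique solution.

K has rank 1, so it is an outer product K = u v^T: every row of K is a multiple of one row vector. Reading off the entries, u = (1, 2, 3) and v = (-2, 1, 3) (row i of K equals u_i·v^T). A rank-one matrix u v^T satisfies K u = u (v·u) and kills the (2)-dimensional subspace v^⊥, so its characteristic polynomial is lambda^2 (lambda - v·u) with v·u = tr K = 9. Hence the eigenvalues of I - K are 1 (multiplicity 2) and 1 - (9) = -8, so det(I - K) = -8. (Direct check: I - K =
[[3, -1, -3],
 [4, -1, -6],
 [6, -3, -8]]
has determinant -8.) The finite-dimensional Fredholm alternative says: either (I - K) is invertible, or ker(I - K) ≠ {0} and then range(I - K) = ker((I - K)^*)^⊥, with dim ker(I - K) = dim ker((I - K)^*). Since det(I - K) ≠ 0, 1 is not an eigenvalue of K and ker(I - K) = {0}, so we are in the first case: for every y there is a unique x = (I - K)^(-1) y. Explicitly, by the Sherman–Morrison formula, (I - u v^T)^(-1) = I + u v^T/(1 - v·u), i.e. (I - K)^(-1) = I + K/(-8).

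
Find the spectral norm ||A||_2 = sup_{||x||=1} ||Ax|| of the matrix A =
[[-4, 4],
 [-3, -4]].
||A||_2 = sqrt((57 + sqrt(113))/2) ≈ 5.8151 (= sqrt(largest eigenvalue of A^T A))

||A||_2 = sigma_max(A) = sqrt(lambda_max(A^T A)). Form the symmetric matrix M = A^T A =
[[25, -4],
 [-4, 32]].
Its characteristic polynomial (trace, determinant of M give the coefficients) is
  p(λ) = det(λ I - M) = λ^2 - 57λ + 784.
For λ^2 - 57λ + 784 the discriminant is 113. It is nonnegative but not a perfect square, so the roots are real and irrational: λ = (57 ± sqrt(113))/2 ≈ 33.8151, 23.1849.
So the eigenvalues of A^T A are ≈ 23.1849, 33.8151 (all ≥ 0, as they must be for A^T A). The largest is λ_max = (57 + sqrt(113))/2 ≈ 33.8151, hence ||A||_2 = sqrt(λ_max) = sqrt((57 + sqrt(113))/2) ≈ 5.8151.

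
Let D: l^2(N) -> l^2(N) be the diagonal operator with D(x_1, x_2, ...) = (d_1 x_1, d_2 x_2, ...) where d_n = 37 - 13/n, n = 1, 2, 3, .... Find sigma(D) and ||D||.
sigma(D) = {37 - 13/n : n ≥ 1} ∪ {37}; ||D|| = 37

A bounded diagonal operator on l^2 with diagonal entries d_n has spectrum equal to the closure of {d_n : n ≥ 1}: every d_n is an eigenvalue (with eigenvector e_n), so {d_n} ⊂ sigma(D); the spectrum is closed, so its closure is too; and for lambda not in the closure, (D - lambda I) has bounded inverse (the diagonal entries 1/(d_n - lambda) are bounded). For our sequence d_n = 37 - 13/n, n = 1, 2, 3, ...:
  - {d_n} = {37 - 13/n : n ≥ 1}; the only limit point is 37
  - closure = {37 - 13/n : n ≥ 1} ∪ {37}
For the norm: a diagonal operator has ||D|| = sup_n |d_n|. Here d_n = 37 - 13/n increases monotonically from d_1 = 24 toward 37, with all terms in [24, 37); so sup_n |d_n| = 37 (the supremum is the limit, not attained). So ||D|| = 37.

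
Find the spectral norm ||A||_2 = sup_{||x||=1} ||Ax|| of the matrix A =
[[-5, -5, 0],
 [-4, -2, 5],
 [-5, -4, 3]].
||A||_2 ≈ 11.2938 (= sqrt(largest eigenvalue of A^T A))

||A||_2 = sigma_max(A) = sqrt(lambda_max(A^T A)). Form the symmetric matrix M = A^T A =
[[66, 53, -35],
 [53, 45, -22],
 [-35, -22, 34]].
Its characteristic polynomial (trace, sum of principal 2x2 minors, determinant of M give the coefficients) is
  p(λ) = det(λ I - M) = λ^3 - 145λ^2 + 2226λ - 25.
No integer candidate from the rational root theorem (±divisors of 25) is a root, so the roots are irrational. The cubic discriminant is Δ = 59900843321 > 0, so there are three distinct real roots. p(0) = -25 and p(1) = 2057 have opposite signs, so a root lies in (0, 1); Newton's method refines it to λ ≈ 0.0112. p(17) = 825 and p(18) = -1105 have opposite signs, so a root lies in (17, 18); Newton's method refines it to λ ≈ 17.4393. p(127) = -7645 and p(128) = 6375 have opposite signs, so a root lies in (127, 128); Newton's method refines it to λ ≈ 127.5495. Check (Vieta): the three roots sum to 145, matching tr M = 145.
So the eigenvalues of A^T A are ≈ 0.0112, 17.4393, 127.5495 (all ≥ 0, as they must be for A^T A). The largest is λ_max ≈ 127.5495, hence ||A||_2 = sqrt(λ_max) ≈ 11.2938.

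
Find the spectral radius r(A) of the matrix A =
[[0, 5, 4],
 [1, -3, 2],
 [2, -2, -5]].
r(A) ≈ 5.2999

The eigenvalues of A are the roots of its characteristic polynomial. With M = A (coefficients from the trace, the sum of principal 2x2 minors, and det A):
  p(λ) = det(λ I - M) = λ^3 + 8λ^2 + 6λ - 61.
No integer candidate from the rational root theorem (±divisors of 61) is a root, so the roots are irrational. The cubic discriminant is Δ = -26803 < 0, so there is one real root and a complex-conjugate pair. p(2) = -9 and p(3) = 56 have opposite signs, so a root lies in (2, 3); Newton's method refines it to λ ≈ 2.1716. Dividing out (λ - (2.1716)) leaves approximately λ^2 + 10.1716λ + 28.0893. For λ^2 + 10.1716λ + 28.0893 the discriminant is -8.8946. It is negative, so the remaining roots are the complex-conjugate pair λ ≈ -5.0858 ± 1.4912i. Their product equals the constant term, so |λ|^2 ≈ 28.0893 and |λ| ≈ 5.2999.
Thus the eigenvalues (to 4 decimals) are 2.1716 (modulus 2.1716); -5.0858 ± 1.4912i (modulus 5.2999). The spectral radius is the largest modulus: r(A) ≈ 5.2999. (Cross-check: r(A) ≤ ||A||_2 ≈ 8.2195; equality holds whenever A is normal, though it can also hold for some non-normal A.)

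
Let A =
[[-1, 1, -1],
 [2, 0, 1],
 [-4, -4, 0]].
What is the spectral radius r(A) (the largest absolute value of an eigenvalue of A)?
r(A) = 2

The eigenvalues of A are the roots of its characteristic polynomial. With M = A (coefficients from the trace, the sum of principal 2x2 minors, and det A):
  p(λ) = det(λ I - M) = λ^3 + λ^2 - 2λ.
The constant term is 0, so λ = 0 is a root. Dividing out λ leaves p(λ) = λ(λ^2 + λ - 2). For λ^2 + λ - 2 the discriminant is 9. It is a perfect square (3^2), so the roots are rational: λ = (-1 ± 3)/2 = 1, -2.
Thus the eigenvalues (to 4 decimals) are 1 (modulus 1); -2 (modulus 2); 0 (modulus 0). The spectral radius is the largest modulus: r(A) = 2. (Cross-check: r(A) ≤ ||A||_2 ≈ 5.8492; equality holds whenever A is normal, though it can also hold for some non-normal A.)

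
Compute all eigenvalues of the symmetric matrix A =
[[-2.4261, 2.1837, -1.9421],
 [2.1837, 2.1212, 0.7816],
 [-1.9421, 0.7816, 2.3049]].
sigma(A) ≈ {-4, 3} (3 with multiplicity 2)

A is real symmetric, so its spectrum consists of real eigenvalues. Expanding the characteristic polynomial of the displayed matrix gives
  det(λ I - A) = p(λ) = λ^3 + (-2)λ^2 + (-15)λ + (36).
Solving p(λ) = 0 yields eigenvalues ≈ -4, 3, 3. (A is shown rounded to 4 decimals, so these recover the underlying integer eigenvalues to within that precision.)
Verification: the trace of A = 2 equals the sum of eigenvalues 2, and det(A) ≈ -36.0006 matches the eigenvalue product -36.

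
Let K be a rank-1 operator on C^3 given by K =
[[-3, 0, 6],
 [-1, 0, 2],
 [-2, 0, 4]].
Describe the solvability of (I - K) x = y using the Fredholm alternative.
(I - K) is singular (det(I - K) = 0, i.e. 1 ∈ sigma(K)). (I - K) x = y is solvable iff y ⊥ ker((I - K)^*) = span{(-1, 0, 2)}, i.e. iff -y_1 + 2y_3 = 0. When solvable, the solutions are x = y + c·(3, 1, 2), c arbitrary (ker(I - K) = span{(3, 1, 2)}, dimension 1).

K has rank 1, so it is an outer product K = u v^T: every row of K is a multiple of one row vector. Reading off the entries, u = (3, 1, 2) and v = (-1, 0, 2) (row i of K equals u_i·v^T). A rank-one matrix u v^T satisfies K u = u (v·u) and kills the (2)-dimensional subspace v^⊥, so its characteristic polynomial is lambda^2 (lambda - v·u) with v·u = tr K = 1. Hence the eigenvalues of I - K are 1 (multiplicity 2) and 1 - (1) = 0, so det(I - K) = 0. (Direct check: I - K =
[[4, 0, -6],
 [1, 1, -2],
 [2, 0, -3]]
has determinant 0.) So 1 is an eigenvalue of K and (I - K) is not invertible. The finite-dimensional Fredholm alternative says: either (I - K) is invertible, or ker(I - K) ≠ {0} and then range(I - K) = ker((I - K)^*)^⊥, with dim ker(I - K) = dim ker((I - K)^*). We are in the second case, so we need both kernels. Kernel of I - K: (I - K) u = u - u (v·u) = u - u = 0, so ker(I - K) = span{u} = span{(3, 1, 2)} (it is exactly 1-dimensional because rank(I - K) = 2). Kernel of the adjoint: K is real, so (I - K)^* = I - K^T = I - v u^T, and (I - v u^T) v = v - v (u·v) = 0; hence ker((I - K)^*) = span{v} = span{(-1, 0, 2)}. Therefore (I - K) x = y is solvable iff <y, v> = 0, i.e. iff -y_1 + 2y_3 = 0. When this holds, K y = u (v·y) = 0, so (I - K) y = y and x = y is a particular solution; the full solution set is the line x = y + c·u = y + c·(3, 1, 2), c ∈ C.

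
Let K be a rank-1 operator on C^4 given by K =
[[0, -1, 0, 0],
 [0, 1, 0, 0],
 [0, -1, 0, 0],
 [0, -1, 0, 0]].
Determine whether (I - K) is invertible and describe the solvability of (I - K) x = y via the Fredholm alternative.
(I - K) is singular (det(I - K) = 0, i.e. 1 ∈ sigma(K)). (I - K) x = y is solvable iff y ⊥ ker((I - K)^*) = span{(0, -1, 0, 0)}, i.e. iff -y_2 = 0. When solvable, the solutions are x = y + c·(1, -1, 1, 1), c arbitrary (ker(I - K) = span{(1, -1, 1, 1)}, dimension 1).

K has rank 1, so it is an outer product K = u v^T: every row of K is a multiple of one row vector. Reading off the entries, u = (1, -1, 1, 1) and v = (0, -1, 0, 0) (row i of K equals u_i·v^T). A rank-one matrix u v^T satisfies K u = u (v·u) and kills the (3)-dimensional subspace v^⊥, so its characteristic polynomial is lambda^3 (lambda - v·u) with v·u = tr K = 1. Hence the eigenvalues of I - K are 1 (multiplicity 3) and 1 - (1) = 0, so det(I - K) = 0. (Direct check: I - K =
[[1, 1, 0, 0],
 [0, 0, 0, 0],
 [0, 1, 1, 0],
 [0, 1, 0, 1]]
has determinant 0.) So 1 is an eigenvalue of K and (I - K) is not invertible. The finite-dimensional Fredholm alternative says: either (I - K) is invertible, or ker(I - K) ≠ {0} and then range(I - K) = ker((I - K)^*)^⊥, with dim ker(I - K) = dim ker((I - K)^*). We are in the second case, so we need both kernels. Kernel of I - K: (I - K) u = u - u (v·u) = u - u = 0, so ker(I - K) = span{u} = span{(1, -1, 1, 1)} (it is exactly 1-dimensional because rank(I - K) = 3). Kernel of the adjoint: K is real, so (I - K)^* = I - K^T = I - v u^T, and (I - v u^T) v = v - v (u·v) = 0; hence ker((I - K)^*) = span{v} = span{(0, -1, 0, 0)}. Therefore (I - K) x = y is solvable iff <y, v> = 0, i.e. iff -y_2 = 0. When this holds, K y = u (v·y) = 0, so (I - K) y = y and x = y is a particular solution; the full solution set is the line x = y + c·u = y + c·(1, -1, 1, 1), c ∈ C.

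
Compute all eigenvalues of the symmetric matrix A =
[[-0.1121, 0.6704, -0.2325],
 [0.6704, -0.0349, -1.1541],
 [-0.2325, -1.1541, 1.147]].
sigma(A) ≈ {-1, 0, 2}

A is real symmetric, so its spectrum consists of real eigenvalues. Expanding the characteristic polynomial of the displayed matrix gives
  det(λ I - A) = p(λ) = λ^3 + (-1)λ^2 + (-2)λ + (0).
Solving p(λ) = 0 yields eigenvalues ≈ -1, 0, 2. (A is shown rounded to 4 decimals, so these recover the underlying integer eigenvalues to within that precision.)
Verification: the trace of A = 1 equals the sum of eigenvalues 1, and det(A) ≈ -0.0000 matches the eigenvalue product 0.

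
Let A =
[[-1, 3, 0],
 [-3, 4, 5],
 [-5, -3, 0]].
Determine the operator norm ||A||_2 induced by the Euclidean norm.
||A||_2 ≈ 7.4243 (= sqrt(largest eigenvalue of A^T A))

||A||_2 = sigma_max(A) = sqrt(lambda_max(A^T A)). Form the symmetric matrix M = A^T A =
[[35, 0, -15],
 [0, 34, 20],
 [-15, 20, 25]].
Its characteristic polynomial (trace, sum of principal 2x2 minors, determinant of M give the coefficients) is
  p(λ) = det(λ I - M) = λ^3 - 94λ^2 + 2290λ - 8100.
No integer candidate from the rational root theorem (±divisors of 8100) is a root, so the roots are irrational. The cubic discriminant is Δ = 1003428000 > 0, so there are three distinct real roots. p(4) = -380 and p(5) = 1125 have opposite signs, so a root lies in (4, 5); Newton's method refines it to λ ≈ 4.2426. p(34) = 400 and p(35) = -225 have opposite signs, so a root lies in (34, 35); Newton's method refines it to λ ≈ 34.6364. p(55) = -125 and p(56) = 972 have opposite signs, so a root lies in (55, 56); Newton's method refines it to λ ≈ 55.1209. Check (Vieta): the three roots sum to 94, matching tr M = 94.
So the eigenvalues of A^T A are ≈ 4.2426, 34.6364, 55.1209 (all ≥ 0, as they must be for A^T A). The largest is λ_max ≈ 55.1209, hence ||A||_2 = sqrt(λ_max) ≈ 7.4243.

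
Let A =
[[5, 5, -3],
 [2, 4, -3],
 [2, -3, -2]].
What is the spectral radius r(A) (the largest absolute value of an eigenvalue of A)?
r(A) ≈ 7.5259

The eigenvalues of A are the roots of its characteristic polynomial. With M = A (coefficients from the trace, the sum of principal 2x2 minors, and det A):
  p(λ) = det(λ I - M) = λ^3 - 7λ^2 - 11λ + 53.
No integer candidate from the rational root theorem (±divisors of 53) is a root, so the roots are irrational. The cubic discriminant is Δ = 81584 > 0, so there are three distinct real roots. p(-3) = -4 and p(-2) = 39 have opposite signs, so a root lies in (-3, -2); Newton's method refines it to λ ≈ -2.9297. p(2) = 11 and p(3) = -16 have opposite signs, so a root lies in (2, 3); Newton's method refines it to λ ≈ 2.4038. p(7) = -24 and p(8) = 29 have opposite signs, so a root lies in (7, 8); Newton's method refines it to λ ≈ 7.5259. Check (Vieta): the three roots sum to 7, matching tr M = 7.
Thus the eigenvalues (to 4 decimals) are -2.9297 (modulus 2.9297); 2.4038 (modulus 2.4038); 7.5259 (modulus 7.5259). The spectral radius is the largest modulus: r(A) ≈ 7.5259. (Cross-check: r(A) ≤ ||A||_2 ≈ 9.2621; equality holds whenever A is normal, though it can also hold for some non-normal A.)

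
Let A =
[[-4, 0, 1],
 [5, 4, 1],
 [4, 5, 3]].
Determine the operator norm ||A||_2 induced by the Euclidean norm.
||A||_2 ≈ 9.7774 (= sqrt(largest eigenvalue of A^T A))

||A||_2 = sigma_max(A) = sqrt(lambda_max(A^T A)). Form the symmetric matrix M = A^T A =
[[57, 40, 13],
 [40, 41, 19],
 [13, 19, 11]].
Its characteristic polynomial (trace, sum of principal 2x2 minors, determinant of M give the coefficients) is
  p(λ) = det(λ I - M) = λ^3 - 109λ^2 + 1285λ - 361.
No integer candidate from the rational root theorem (±divisors of 361) is a root, so the roots are irrational. The cubic discriminant is Δ = 10167509552 > 0, so there are three distinct real roots. p(0) = -361 and p(1) = 816 have opposite signs, so a root lies in (0, 1); Newton's method refines it to λ ≈ 0.2879. p(13) = 120 and p(14) = -991 have opposite signs, so a root lies in (13, 14); Newton's method refines it to λ ≈ 13.1143. p(95) = -4636 and p(96) = 3191 have opposite signs, so a root lies in (95, 96); Newton's method refines it to λ ≈ 95.5978. Check (Vieta): the three roots sum to 109, matching tr M = 109.
So the eigenvalues of A^T A are ≈ 0.2879, 13.1143, 95.5978 (all ≥ 0, as they must be for A^T A). The largest is λ_max ≈ 95.5978, hence ||A||_2 = sqrt(λ_max) ≈ 9.7774.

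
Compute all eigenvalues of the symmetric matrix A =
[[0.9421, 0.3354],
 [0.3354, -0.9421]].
sigma(A) ≈ {-1, 1}

A is real symmetric, so its spectrum consists of real eigenvalues. Expanding the characteristic polynomial of the displayed matrix gives
  det(λ I - A) = p(λ) = λ^2 + (0)λ + (-1).
Solving p(λ) = 0 yields eigenvalues ≈ -1, 1. (A is shown rounded to 4 decimals, so these recover the underlying integer eigenvalues to within that precision.)
Verification: the trace of A = 0 equals the sum of eigenvalues 0, and det(A) ≈ -1.0000 matches the eigenvalue product -1.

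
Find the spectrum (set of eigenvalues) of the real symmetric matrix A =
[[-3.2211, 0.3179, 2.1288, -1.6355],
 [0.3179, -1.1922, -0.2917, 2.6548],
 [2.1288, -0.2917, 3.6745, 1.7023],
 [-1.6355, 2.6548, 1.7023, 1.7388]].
sigma(A) ≈ {-5, -2, 3, 5}

A is real symmetric, so its spectrum consists of real eigenvalues. Expanding the characteristic polynomial of the displayed matrix gives
  det(λ I - A) = p(λ) = λ^4 + (-1)λ^3 + (-31)λ^2 + (25)λ + (149.9989).
Solving p(λ) = 0 yields eigenvalues ≈ -5, -2, 3, 5. (A is shown rounded to 4 decimals, so these recover the underlying integer eigenvalues to within that precision.)
Verification: the trace of A = 1 equals the sum of eigenvalues 1, and det(A) ≈ 149.9989 matches the eigenvalue product 150.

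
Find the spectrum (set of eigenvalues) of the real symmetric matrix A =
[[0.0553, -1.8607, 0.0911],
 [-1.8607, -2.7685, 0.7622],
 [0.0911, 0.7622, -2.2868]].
sigma(A) ≈ {-4, -2, 1}

A is real symmetric, so its spectrum consists of real eigenvalues. Expanding the characteristic polynomial of the displayed matrix gives
  det(λ I - A) = p(λ) = λ^3 + (5)λ^2 + (2)λ + (-8).
Solving p(λ) = 0 yields eigenvalues ≈ -4, -2, 1. (A is shown rounded to 4 decimals, so these recover the underlying integer eigenvalues to within that precision.)
Verification: the trace of A = -5 equals the sum of eigenvalues -5, and det(A) ≈ 7.9999 matches the eigenvalue product 8.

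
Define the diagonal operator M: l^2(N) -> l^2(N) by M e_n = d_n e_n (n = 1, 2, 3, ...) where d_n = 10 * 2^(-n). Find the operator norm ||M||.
||M|| = 5 (attained at n = 1)

For M diagonal, ||M|| = sup_n |d_n|. The sequence d_n = 10 * 2^(-n) is positive and strictly decreasing (ratio 2^(-1) < 1), so the supremum is d_1 = 10/2 = 5. Hence ||M|| = 5.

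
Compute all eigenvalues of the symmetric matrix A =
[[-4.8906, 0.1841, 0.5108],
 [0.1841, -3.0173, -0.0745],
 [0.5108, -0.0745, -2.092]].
sigma(A) ≈ {-5, -3, -2}

A is real symmetric, so its spectrum consists of real eigenvalues. Expanding the characteristic polynomial of the displayed matrix gives
  det(λ I - A) = p(λ) = λ^3 + (10)λ^2 + (31)λ + (30).
Solving p(λ) = 0 yields eigenvalues ≈ -5, -3, -2. (A is shown rounded to 4 decimals, so these recover the underlying integer eigenvalues to within that precision.)
Verification: the trace of A = -10 equals the sum of eigenvalues -10, and det(A) ≈ -29.9991 matches the eigenvalue product -30.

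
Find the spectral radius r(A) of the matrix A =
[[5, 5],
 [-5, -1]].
r(A) = sqrt(20) ≈ 4.4721

The eigenvalues of A are the roots of its characteristic polynomial. With M = A (coefficients from the trace and determinant):
  p(λ) = det(λ I - M) = λ^2 - 4λ + 20.
For λ^2 - 4λ + 20 the discriminant is -64. It is negative, so the roots are the complex-conjugate pair λ = 2 ± (sqrt(64)/2) i ≈ 2 ± 4i. For a conjugate pair the product of the roots equals the constant term, so |λ|^2 = 20 and |λ| = sqrt(20) ≈ 4.4721.
Thus the eigenvalues (to 4 decimals) are 2 ± 4i (modulus 4.4721). The spectral radius is the largest modulus: r(A) = sqrt(20) ≈ 4.4721. (Cross-check: r(A) ≤ ||A||_2 ≈ 8.3852; equality holds whenever A is normal, though it can also hold for some non-normal A.)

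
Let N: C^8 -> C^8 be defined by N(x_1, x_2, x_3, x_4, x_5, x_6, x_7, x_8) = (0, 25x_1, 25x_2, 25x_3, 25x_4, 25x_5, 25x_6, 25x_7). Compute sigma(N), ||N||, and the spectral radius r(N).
sigma(N) = {0}; ||N|| = 25; r(N) = 0. (N is nilpotent with N^8 = 0.)

On C^8, N is a strictly lower-triangular matrix with 25 on the subdiagonal and zeros elsewhere, so its characteristic polynomial is lambda^8 and every eigenvalue is 0: sigma(N) = {0}. For the operator norm, N e_i = 25e_{i+1} for i = 1, ..., 7 and N e_8 = 0, so the singular values of N are 25 (with multiplicity 7) and 0; hence ||N|| = 25. The spectral radius r(N) = max|lambda| = 0. Note ||N|| > r(N) — characteristic of non-normal nilpotent operators. Indeed N^8 = 0.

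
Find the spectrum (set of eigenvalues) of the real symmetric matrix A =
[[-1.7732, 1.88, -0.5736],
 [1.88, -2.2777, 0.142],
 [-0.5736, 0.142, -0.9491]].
sigma(A) ≈ {-4, -1, 0}

A is real symmetric, so its spectrum consists of real eigenvalues. Expanding the characteristic polynomial of the displayed matrix gives
  det(λ I - A) = p(λ) = λ^3 + (5)λ^2 + (4)λ + (0).
Solving p(λ) = 0 yields eigenvalues ≈ -4, -1, 0. (A is shown rounded to 4 decimals, so these recover the underlying integer eigenvalues to within that precision.)
Verification: the trace of A = -5 equals the sum of eigenvalues -5, and det(A) ≈ 0.0002 matches the eigenvalue product 0.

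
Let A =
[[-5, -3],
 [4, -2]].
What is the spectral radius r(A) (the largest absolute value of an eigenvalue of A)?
r(A) = sqrt(22) ≈ 4.6904

The eigenvalues of A are the roots of its characteristic polynomial. With M = A (coefficients from the trace and determinant):
  p(λ) = det(λ I - M) = λ^2 + 7λ + 22.
For λ^2 + 7λ + 22 the discriminant is -39. It is negative, so the roots are the complex-conjugate pair λ = -7/2 ± (sqrt(39)/2) i ≈ -3.5 ± 3.1225i. For a conjugate pair the product of the roots equals the constant term, so |λ|^2 = 22 and |λ| = sqrt(22) ≈ 4.6904.
Thus the eigenvalues (to 4 decimals) are -3.5 ± 3.1225i (modulus 4.6904). The spectral radius is the largest modulus: r(A) = sqrt(22) ≈ 4.6904. (Cross-check: r(A) ≤ ||A||_2 ≈ 6.5309; equality holds whenever A is normal, though it can also hold for some non-normal A.)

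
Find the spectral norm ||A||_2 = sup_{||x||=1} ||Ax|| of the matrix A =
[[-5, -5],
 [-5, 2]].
||A||_2 = sqrt((79 + sqrt(1341))/2) ≈ 7.6033 (= sqrt(largest eigenvalue of A^T A))

||A||_2 = sigma_max(A) = sqrt(lambda_max(A^T A)). Form the symmetric matrix M = A^T A =
[[50, 15],
 [15, 29]].
Its characteristic polynomial (trace, determinant of M give the coefficients) is
  p(λ) = det(λ I - M) = λ^2 - 79λ + 1225.
For λ^2 - 79λ + 1225 the discriminant is 1341. It is nonnegative but not a perfect square, so the roots are real and irrational: λ = (79 ± sqrt(1341))/2 ≈ 57.8098, 21.1902.
So the eigenvalues of A^T A are ≈ 21.1902, 57.8098 (all ≥ 0, as they must be for A^T A). The largest is λ_max = (79 + sqrt(1341))/2 ≈ 57.8098, hence ||A||_2 = sqrt(λ_max) = sqrt((79 + sqrt(1341))/2) ≈ 7.6033.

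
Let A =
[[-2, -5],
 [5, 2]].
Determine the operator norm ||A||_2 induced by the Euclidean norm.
||A||_2 = 7 (= sqrt(largest eigenvalue of A^T A))

||A||_2 = sigma_max(A) = sqrt(lambda_max(A^T A)). Form the symmetric matrix M = A^T A =
[[29, 20],
 [20, 29]].
Its characteristic polynomial (trace, determinant of M give the coefficients) is
  p(λ) = det(λ I - M) = λ^2 - 58λ + 441.
For λ^2 - 58λ + 441 the discriminant is 1600. It is a perfect square (40^2), so the roots are rational: λ = (58 ± 40)/2 = 49, 9.
So the eigenvalues of A^T A are ≈ 9, 49 (all ≥ 0, as they must be for A^T A). The largest is λ_max = 49, hence ||A||_2 = sqrt(λ_max) = 7.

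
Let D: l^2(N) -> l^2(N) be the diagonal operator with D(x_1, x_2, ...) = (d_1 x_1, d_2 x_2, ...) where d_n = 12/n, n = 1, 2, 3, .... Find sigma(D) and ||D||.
sigma(D) = {12/n : n ≥ 1} ∪ {0}; ||D|| = 12

A bounded diagonal operator on l^2 with diagonal entries d_n has spectrum equal to the closure of {d_n : n ≥ 1}: every d_n is an eigenvalue (with eigenvector e_n), so {d_n} ⊂ sigma(D); the spectrum is closed, so its closure is too; and for lambda not in the closure, (D - lambda I) has bounded inverse (the diagonal entries 1/(d_n - lambda) are bounded). For our sequence d_n = 12/n, n = 1, 2, 3, ...:
  - {d_n} = {12/n : n ≥ 1}; the only limit point is 0
  - closure = {12/n : n ≥ 1} ∪ {0}
For the norm: a diagonal operator has ||D|| = sup_n |d_n|. Here d_n = 12/n is positive and decreasing, so sup_n |d_n| = d_1 = 12. So ||D|| = 12.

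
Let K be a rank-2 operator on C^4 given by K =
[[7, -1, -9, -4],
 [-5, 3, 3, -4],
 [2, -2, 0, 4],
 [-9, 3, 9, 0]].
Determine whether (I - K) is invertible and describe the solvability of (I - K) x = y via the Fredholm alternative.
(I - K) is invertible (det(I - K) = -29 ≠ 0), so for every y in C^4 the equation (I - K) x = y has a unique solution.

K has rank 2 and factors as K = U V^T = u1 v1^T + u2 v2^T with u1 = (-1, 3, -2, 3), v1 = (-3, 1, 3, 0), u2 = (2, 2, -2, 0), v2 = (2, 0, -3, -2) (multiplying out reproduces the displayed K). The nonzero eigenvalues of U V^T coincide with those of the 2 x 2 matrix G = V^T U = [[v1·u1, v1·u2], [v2·u1, v2·u2]] = [[0, -10], [-2, 10]], and by the Sylvester determinant identity det(I_4 - U V^T) = det(I_2 - V^T U) = det([[1, 10], [2, -9]]) = (1)(-9) - (10)(2) = -29. (Direct check: I - K =
[[-6, 1, 9, 4],
 [5, -2, -3, 4],
 [-2, 2, 1, -4],
 [9, -3, -9, 1]]
has determinant -29.) The finite-dimensional Fredholm alternative says: either (I - K) is invertible, or ker(I - K) ≠ {0} and then range(I - K) = ker((I - K)^*)^⊥, with dim ker(I - K) = dim ker((I - K)^*). Since det(I - K) ≠ 0, 1 is not an eigenvalue of K and ker(I - K) = {0}, so we are in the first case: for every y there is a unique x = (I - K)^(-1) y. (Explicitly, by the Woodbury identity, (I - U V^T)^(-1) = I + U (I_2 - G)^(-1) V^T.)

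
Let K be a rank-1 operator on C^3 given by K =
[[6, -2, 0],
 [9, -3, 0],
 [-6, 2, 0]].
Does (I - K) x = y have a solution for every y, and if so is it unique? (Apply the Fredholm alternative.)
(I - K) is invertible (det(I - K) = -2 ≠ 0), so for every y in C^3 the equation (I - K) x = y has a unique solution.

K has rank 1, so it is an outer product K = u v^T: every row of K is a multiple of one row vector. Reading off the entries, u = (-2, -3, 2) and v = (-3, 1, 0) (row i of K equals u_i·v^T). A rank-one matrix u v^T satisfies K u = u (v·u) and kills the (2)-dimensional subspace v^⊥, so its characteristic polynomial is lambda^2 (lambda - v·u) with v·u = tr K = 3. Hence the eigenvalues of I - K are 1 (multiplicity 2) and 1 - (3) = -2, so det(I - K) = -2. (Direct check: I - K =
[[-5, 2, 0],
 [-9, 4, 0],
 [6, -2, 1]]
has determinant -2.) The finite-dimensional Fredholm alternative says: either (I - K) is invertible, or ker(I - K) ≠ {0} and then range(I - K) = ker((I - K)^*)^⊥, with dim ker(I - K) = dim ker((I - K)^*). Since det(I - K) ≠ 0, 1 is not an eigenvalue of K and ker(I - K) = {0}, so we are in the first case: for every y there is a unique x = (I - K)^(-1) y. Explicitly, by the Sherman–Morrison formula, (I - u v^T)^(-1) = I + u v^T/(1 - v·u), i.e. (I - K)^(-1) = I + K/(-2).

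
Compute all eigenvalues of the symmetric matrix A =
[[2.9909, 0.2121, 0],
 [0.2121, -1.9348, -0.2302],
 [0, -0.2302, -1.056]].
sigma(A) ≈ {-2, -1, 3}

A is real symmetric, so its spectrum consists of real eigenvalues. Expanding the characteristic polynomial of the displayed matrix gives
  det(λ I - A) = p(λ) = λ^3 + (0)λ^2 + (-7)λ + (-6).
Solving p(λ) = 0 yields eigenvalues ≈ -2, -1, 3. (A is shown rounded to 4 decimals, so these recover the underlying integer eigenvalues to within that precision.)
Verification: the trace of A = 0 equals the sum of eigenvalues 0, and det(A) ≈ 5.9999 matches the eigenvalue product 6.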